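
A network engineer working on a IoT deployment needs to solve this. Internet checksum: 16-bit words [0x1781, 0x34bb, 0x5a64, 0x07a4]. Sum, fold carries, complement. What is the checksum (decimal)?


Given words: [0x1781, 0x34bb, 0x5a64, 0x07a4]
Step 1: Sum all words
Raw sum = 6017 + 13499 + 23140 + 1956 = 44612
One's complement = ~44612 & 0xFFFF = 20923

20923


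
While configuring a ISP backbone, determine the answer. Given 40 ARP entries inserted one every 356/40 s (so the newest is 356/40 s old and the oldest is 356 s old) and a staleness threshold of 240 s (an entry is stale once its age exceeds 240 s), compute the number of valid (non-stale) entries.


Ages are k * 356/40 s for k = 1..40 (spacing = 8.9000 s).
Entry k is valid iff k * 356/40 <= 240 iff k <= 40 * 240 / 356 = 26.9663
n_valid = floor(26.9663) = 26
(n_stale = 40 - 26 = 14)

26


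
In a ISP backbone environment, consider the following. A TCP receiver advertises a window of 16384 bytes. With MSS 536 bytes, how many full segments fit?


Given: RWND = 16384 bytes, MSS = 536 bytes
Full segments = floor(RWND / MSS)
Full segments = floor(16384 / 536)
Full segments = floor(30.5672) = 30

30


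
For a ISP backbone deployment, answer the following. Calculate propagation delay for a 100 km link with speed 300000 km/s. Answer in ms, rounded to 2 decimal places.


Given: distance = 100 km, speed = 300000 km/s
Delay = distance / speed = 100 / 300000 seconds
Delay in ms = 100 * 1000 / 300000
Delay = 0.3333 ms
Rounded to 2 dp = 0.33 ms

0.33


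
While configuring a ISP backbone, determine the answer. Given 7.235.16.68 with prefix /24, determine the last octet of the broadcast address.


Given: IP = 7.235.16.68, prefix = /24
Host bits = 32 - 24 = 8
Network last octet = 68 AND mask = 0
Host part size = 2^8 - 1 = 255
Broadcast last octet = 0 OR 255 = 255

255


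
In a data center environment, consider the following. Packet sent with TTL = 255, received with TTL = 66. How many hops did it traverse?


Given: initial TTL = 255, received TTL = 66
Hops = initial TTL - received TTL
Hops = 255 - 66 = 189

189


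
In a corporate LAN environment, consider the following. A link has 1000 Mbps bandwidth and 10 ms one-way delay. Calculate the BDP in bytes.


Given: bandwidth = 1000 Mbps, delay = 10 ms
BDP in bits = 1000 * 10^6 * 10 / 1000
BDP in bits = 10000000
BDP in bytes = 10000000 / 8 = 1250000

1250000


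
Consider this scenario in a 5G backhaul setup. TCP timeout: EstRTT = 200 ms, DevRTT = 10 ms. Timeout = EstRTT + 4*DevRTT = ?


Given: EstRTT = 200 ms, DevRTT = 10 ms
Timeout = EstRTT + 4 * DevRTT
4 * DevRTT = 4 * 10 = 40
Timeout = 200 + 40 = 240 ms

240


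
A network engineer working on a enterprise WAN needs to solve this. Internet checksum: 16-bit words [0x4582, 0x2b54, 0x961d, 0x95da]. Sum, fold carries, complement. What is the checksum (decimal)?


Given words: [0x4582, 0x2b54, 0x961d, 0x95da]
Step 1: Sum all words
Raw sum = 17794 + 11092 + 38429 + 38362 = 105677
Step 2: Fold carry: (40141 + 1) = 40142
One's complement = ~40142 & 0xFFFF = 25393

25393


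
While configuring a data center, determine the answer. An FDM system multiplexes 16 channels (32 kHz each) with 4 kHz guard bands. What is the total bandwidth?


Given: 16 channels, 32 kHz each, guard = 4 kHz
Channel bandwidth = 16 * 32 = 512 kHz
Guard bands = 15 gaps * 4 kHz = 60 kHz
Total = 512 + 60 = 572 kHz

572


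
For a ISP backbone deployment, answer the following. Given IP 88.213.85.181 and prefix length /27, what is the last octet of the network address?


Given: IP = 88.213.85.181, prefix = /27
Subnet mask = 255.255.255.224
Last octet of IP: 181
Last octet of mask: 224
Network last octet = 181 AND 224 = 160

160


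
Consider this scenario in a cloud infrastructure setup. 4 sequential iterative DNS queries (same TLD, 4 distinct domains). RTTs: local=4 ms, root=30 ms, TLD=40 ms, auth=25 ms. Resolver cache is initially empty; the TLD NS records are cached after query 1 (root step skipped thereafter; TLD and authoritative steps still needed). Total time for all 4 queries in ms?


Lookup 1 (cold cache): local + root + TLD + auth = 4 + 30 + 40 + 25 = 99 ms
Lookups 2..4 (TLD NS cached -> skip root; new domain -> still ask TLD and auth): local + TLD + auth = 4 + 40 + 25 = 69 ms each
Remaining 3 lookups: 3 * 69 = 207 ms
Total = 99 + 207 = 306 ms

306


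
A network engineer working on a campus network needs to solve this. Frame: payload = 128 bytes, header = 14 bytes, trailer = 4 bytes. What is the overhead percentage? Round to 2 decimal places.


Given: payload = 128 B, header = 14 B, trailer = 4 B
Overhead bytes = header + trailer = 14 + 4 = 18
Total frame = payload + overhead = 128 + 18 = 146
Overhead % = 18 / 146 * 100 = 12.3288% -> 12.33% (2 dp)

12.33


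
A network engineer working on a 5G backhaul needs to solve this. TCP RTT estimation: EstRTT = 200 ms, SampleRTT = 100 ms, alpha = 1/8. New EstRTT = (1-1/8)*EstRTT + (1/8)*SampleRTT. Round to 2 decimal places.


Given: EstRTT = 200 ms, SampleRTT = 100 ms, alpha = 1/8
New EstRTT = (1 - alpha) * EstRTT + alpha * SampleRTT
(7/8) * 200 = 175
(1/8) * 100 = 12.5
New EstRTT = 175 + 12.5 = 187.5 ms -> 187.50 ms (2 dp)

187.50


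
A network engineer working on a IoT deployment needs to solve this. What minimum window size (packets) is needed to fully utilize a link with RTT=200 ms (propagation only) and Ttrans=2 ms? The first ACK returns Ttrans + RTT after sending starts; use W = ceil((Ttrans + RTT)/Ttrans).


Given: Ttrans = 2 ms, RTT = 200 ms (= 2 * Tprop, Tprop = 100 ms)
Time until first ACK returns = Ttrans + RTT = 2 + 200 = 202 ms
Need W * Ttrans >= Ttrans + RTT  ->  W >= (Ttrans + RTT) / Ttrans
(Ttrans + RTT) / Ttrans = 202 / 2 = 101
W_min = ceil(101) = 101

101


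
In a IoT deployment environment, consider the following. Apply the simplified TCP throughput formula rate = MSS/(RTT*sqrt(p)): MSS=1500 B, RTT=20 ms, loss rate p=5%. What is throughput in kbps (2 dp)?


Given: MSS = 1500 bytes, RTT = 20 ms, loss = 5%
RTT in seconds = 20 / 1000 = 0.02
Loss rate = 5% = 0.05
sqrt(loss) = sqrt(0.05) = 0.223606797750
Throughput (bytes/s) = 1500 / (0.02 * 0.223606797750) = 335410.1966
Throughput (kbps) = 335410.1966 * 8 / 1000 = 2683.281573 -> 2683.28 kbps (2 dp)

2683.28


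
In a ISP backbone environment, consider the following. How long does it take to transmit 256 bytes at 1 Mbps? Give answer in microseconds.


Given: packet = 256 bytes, bandwidth = 1 Mbps
Packet in bits = 256 * 8 = 2048 bits
Bandwidth = 1 * 10^6 = 1000000 bps
Time = 2048 / 1000000 seconds
Time in us = 2048 * 10^6 / 1000000 = 2048

2048


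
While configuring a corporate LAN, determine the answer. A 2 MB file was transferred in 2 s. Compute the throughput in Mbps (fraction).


Given: file = 2 MB, time = 2 s
File in Mb = 2 * 8 = 16 Mb
Throughput = 16 / 2 Mbps
Throughput = 8 Mbps

8


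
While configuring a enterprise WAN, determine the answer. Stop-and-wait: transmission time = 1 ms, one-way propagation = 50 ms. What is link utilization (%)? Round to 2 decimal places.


Given: Ttrans = 1 ms, Tprop = 50 ms
RTT = 2 * Tprop = 2 * 50 = 100 ms
U = Ttrans / (Ttrans + RTT)
U = 1 / (1 + 100)
U = 1 / 101 = 0.009901
U% = 0.99%

0.99


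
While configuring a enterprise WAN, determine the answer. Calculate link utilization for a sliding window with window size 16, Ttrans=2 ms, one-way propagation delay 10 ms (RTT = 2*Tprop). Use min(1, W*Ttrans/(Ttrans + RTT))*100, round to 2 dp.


Given: W = 16, Ttrans = 2 ms, RTT = 20 ms (= 2 * Tprop, Tprop = 10 ms)
Cycle time = Ttrans + RTT = 2 + 20 = 22 ms (first packet sent until its ACK returns)
W * Ttrans = 16 * 2 = 32 ms of sending per cycle
W * Ttrans / (Ttrans + RTT) = 32 / 22 = 1.454545
U = min(1, 1.454545) = 1.000000
U% = 100.00%

100.00


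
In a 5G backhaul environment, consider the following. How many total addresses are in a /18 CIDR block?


Given: CIDR prefix /18
Host bits = 32 - 18 = 14
Total addresses = 2^14 = 16384

16384


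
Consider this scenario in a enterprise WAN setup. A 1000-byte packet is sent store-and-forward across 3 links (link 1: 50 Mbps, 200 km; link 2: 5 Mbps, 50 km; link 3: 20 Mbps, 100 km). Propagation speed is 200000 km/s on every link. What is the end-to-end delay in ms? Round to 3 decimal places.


Packet = 1000 bytes = 8000 bits. Store-and-forward: sum (t_trans + t_prop) per link.
Link 1: t_trans = 8000/(50*10^6) s = 0.1600 ms; t_prop = 200/200000 s = 1.0000 ms; subtotal = 1.1600 ms
Link 2: t_trans = 8000/(5*10^6) s = 1.6000 ms; t_prop = 50/200000 s = 0.2500 ms; subtotal = 1.8500 ms
Link 3: t_trans = 8000/(20*10^6) s = 0.4000 ms; t_prop = 100/200000 s = 0.5000 ms; subtotal = 0.9000 ms
End-to-end = 1.1600 + 1.8500 + 0.9000 = 3.9100 ms -> 3.910 ms (3 dp)

3.910


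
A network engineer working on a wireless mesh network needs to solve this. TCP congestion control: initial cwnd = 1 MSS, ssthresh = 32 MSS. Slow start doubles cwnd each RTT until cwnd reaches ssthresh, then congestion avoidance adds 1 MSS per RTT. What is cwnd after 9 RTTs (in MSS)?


RTT 0: cwnd = 1 MSS (initial)
RTT 1: cwnd = 2 MSS (slow start, doubled)
RTT 2: cwnd = 4 MSS (slow start, doubled)
RTT 3: cwnd = 8 MSS (slow start, doubled)
RTT 4: cwnd = 16 MSS (slow start, doubled)
RTT 5: cwnd = 32 MSS (slow start, doubled)
RTT 6: cwnd = 33 MSS (congestion avoidance, +1)
RTT 7: cwnd = 34 MSS (congestion avoidance, +1)
RTT 8: cwnd = 35 MSS (congestion avoidance, +1)
RTT 9: cwnd = 36 MSS (congestion avoidance, +1)

36


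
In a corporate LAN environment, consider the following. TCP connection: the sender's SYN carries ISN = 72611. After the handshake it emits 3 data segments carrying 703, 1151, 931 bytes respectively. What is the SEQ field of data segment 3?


The SYN occupies sequence number ISN = 72611, so the first data byte is ISN + 1 = 72612.
SEQ of data segment i = (ISN + 1) + sum of payload sizes of segments 1..i-1.
Segment 1: SEQ = 72612, payload = 703 bytes
Segment 2: SEQ = 73315, payload = 1151 bytes
Segment 3: SEQ = 74466, payload = 931 bytes
SEQ of segment 3 = 72612 + 703 + 1151 = 74466

74466


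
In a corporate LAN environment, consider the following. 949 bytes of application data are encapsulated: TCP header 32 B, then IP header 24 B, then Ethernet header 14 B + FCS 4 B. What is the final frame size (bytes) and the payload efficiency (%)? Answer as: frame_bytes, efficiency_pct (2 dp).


TCP segment = 949 + 32 = 981 B
IP packet = 981 + 24 = 1005 B
Ethernet frame = 1005 + 14 + 4 = 1023 B
Efficiency = app / frame = 949 / 1023 = 0.927664 = 92.7664% -> 92.77% (2 dp)

1023, 92.77


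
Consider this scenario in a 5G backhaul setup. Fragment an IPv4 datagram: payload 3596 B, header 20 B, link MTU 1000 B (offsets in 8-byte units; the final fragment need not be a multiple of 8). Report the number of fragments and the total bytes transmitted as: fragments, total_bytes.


Max data per non-final fragment = floor((MTU - header)/8)*8 = floor((1000 - 20)/8)*8 = floor(980/8)*8 = 976 B
Final fragment needs no 8-byte alignment: it can carry up to MTU - header = 980 B
Non-final fragments needed = ceil((payload - 980) / 976) = ceil(2616/976) = ceil(2.6803) = 3
Number of fragments = 3 + 1 = 4
Fragment sizes (data): 3 * 976 B + 668 B (last, 668 <= 980 OK)
Total bytes sent = payload + n_frags * header = 3596 + 4*20 = 3596 + 80 = 3676 B

4, 3676


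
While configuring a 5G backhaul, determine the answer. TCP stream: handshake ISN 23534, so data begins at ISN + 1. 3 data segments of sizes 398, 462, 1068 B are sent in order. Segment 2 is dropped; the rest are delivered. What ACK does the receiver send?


SYN uses sequence number 23534; first data byte = ISN + 1 = 23535.
Segment 1: SEQ = 23535, len = 398 B, covers [23535, 23932]
Segment 2: SEQ = 23933, len = 462 B, covers [23933, 24394] [LOST]
Segment 3: SEQ = 24395, len = 1068 B, covers [24395, 25462]
In-order data received: bytes [23535, 23932] (segments 1..1).
Segment 2 missing -> gap begins at byte 23933; later segments buffered out of order.
Cumulative ACK = next expected in-order byte = 23535 + 398 = 23933

23933


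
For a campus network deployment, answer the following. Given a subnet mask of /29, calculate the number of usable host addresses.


Given: subnet mask /29
Host bits = 32 - 29 = 3
Total addresses = 2^3 = 8
Usable hosts = 8 - 2 (network + broadcast) = 6

6


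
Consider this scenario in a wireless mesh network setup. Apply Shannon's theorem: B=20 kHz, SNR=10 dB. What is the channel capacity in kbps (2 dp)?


Given: B = 20 kHz, SNR = 10 dB
SNR linear = 10^(10/10) = 10
1 + SNR = 11
log2(11) = 3.4594316186
C = 20 * 1000 * 3.4594316186 = 69188.6324 bps
C = 69.188632 kbps -> 69.19 kbps (2 dp)

69.19


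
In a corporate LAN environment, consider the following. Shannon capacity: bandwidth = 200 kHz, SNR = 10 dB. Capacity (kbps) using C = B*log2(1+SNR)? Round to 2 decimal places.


Given: B = 200 kHz, SNR = 10 dB
SNR linear = 10^(10/10) = 10
1 + SNR = 11
log2(11) = 3.4594316186
C = 200 * 1000 * 3.4594316186 = 691886.3237 bps
C = 691.886324 kbps -> 691.89 kbps (2 dp)

691.89


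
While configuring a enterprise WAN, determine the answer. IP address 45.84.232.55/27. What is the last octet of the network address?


Given: IP = 45.84.232.55, prefix = /27
Subnet mask = 255.255.255.224
Last octet of IP: 55
Last octet of mask: 224
Network last octet = 55 AND 224 = 32

32


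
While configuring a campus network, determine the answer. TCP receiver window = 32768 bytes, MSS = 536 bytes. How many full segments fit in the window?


Given: RWND = 32768 bytes, MSS = 536 bytes
Full segments = floor(RWND / MSS)
Full segments = floor(32768 / 536)
Full segments = floor(61.1343) = 61

61


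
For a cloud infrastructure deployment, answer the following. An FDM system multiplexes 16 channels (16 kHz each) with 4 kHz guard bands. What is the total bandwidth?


Given: 16 channels, 16 kHz each, guard = 4 kHz
Channel bandwidth = 16 * 16 = 256 kHz
Guard bands = 15 gaps * 4 kHz = 60 kHz
Total = 256 + 60 = 316 kHz

316


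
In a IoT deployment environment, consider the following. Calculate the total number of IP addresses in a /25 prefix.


Given: CIDR prefix /25
Host bits = 32 - 25 = 7
Total addresses = 2^7 = 128

128


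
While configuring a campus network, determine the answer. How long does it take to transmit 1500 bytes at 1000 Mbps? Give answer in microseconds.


Given: packet = 1500 bytes, bandwidth = 1000 Mbps
Packet in bits = 1500 * 8 = 12000 bits
Bandwidth = 1000 * 10^6 = 1000000000 bps
Time = 12000 / 1000000000 seconds
Time in us = 12000 * 10^6 / 1000000000 = 12

12


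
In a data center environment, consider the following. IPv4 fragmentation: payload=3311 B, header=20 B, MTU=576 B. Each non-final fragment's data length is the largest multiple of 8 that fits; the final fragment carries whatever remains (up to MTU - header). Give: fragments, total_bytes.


Max data per non-final fragment = floor((MTU - header)/8)*8 = floor((576 - 20)/8)*8 = floor(556/8)*8 = 552 B
Final fragment needs no 8-byte alignment: it can carry up to MTU - header = 556 B
Non-final fragments needed = ceil((payload - 556) / 552) = ceil(2755/552) = ceil(4.9909) = 5
Number of fragments = 5 + 1 = 6
Fragment sizes (data): 5 * 552 B + 551 B (last, 551 <= 556 OK)
Total bytes sent = payload + n_frags * header = 3311 + 6*20 = 3311 + 120 = 3431 B

6, 3431


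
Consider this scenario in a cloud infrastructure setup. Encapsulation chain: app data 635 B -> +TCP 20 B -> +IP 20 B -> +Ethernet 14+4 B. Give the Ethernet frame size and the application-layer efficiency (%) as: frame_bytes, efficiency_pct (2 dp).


TCP segment = 635 + 20 = 655 B
IP packet = 655 + 20 = 675 B
Ethernet frame = 675 + 14 + 4 = 693 B
Efficiency = app / frame = 635 / 693 = 0.916306 = 91.6306% -> 91.63% (2 dp)

693, 91.63


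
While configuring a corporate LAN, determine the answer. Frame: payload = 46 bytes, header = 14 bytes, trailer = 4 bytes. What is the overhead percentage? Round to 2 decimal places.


Given: payload = 46 B, header = 14 B, trailer = 4 B
Overhead bytes = header + trailer = 14 + 4 = 18
Total frame = payload + overhead = 46 + 18 = 64
Overhead % = 18 / 64 * 100 = 28.1250% -> 28.13% (2 dp)

28.13


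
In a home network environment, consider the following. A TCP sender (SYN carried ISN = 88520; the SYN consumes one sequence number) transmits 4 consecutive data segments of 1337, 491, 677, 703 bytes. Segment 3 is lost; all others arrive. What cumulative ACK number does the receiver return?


SYN uses sequence number 88520; first data byte = ISN + 1 = 88521.
Segment 1: SEQ = 88521, len = 1337 B, covers [88521, 89857]
Segment 2: SEQ = 89858, len = 491 B, covers [89858, 90348]
Segment 3: SEQ = 90349, len = 677 B, covers [90349, 91025] [LOST]
Segment 4: SEQ = 91026, len = 703 B, covers [91026, 91728]
In-order data received: bytes [88521, 90348] (segments 1..2).
Segment 3 missing -> gap begins at byte 90349; later segments buffered out of order.
Cumulative ACK = next expected in-order byte = 88521 + 1337 + 491 = 90349

90349


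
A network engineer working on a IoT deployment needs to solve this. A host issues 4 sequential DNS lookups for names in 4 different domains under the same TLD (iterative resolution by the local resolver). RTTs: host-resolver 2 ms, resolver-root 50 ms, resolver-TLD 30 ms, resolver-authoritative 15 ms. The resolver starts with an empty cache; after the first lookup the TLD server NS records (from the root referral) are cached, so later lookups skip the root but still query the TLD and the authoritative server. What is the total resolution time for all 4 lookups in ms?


Lookup 1 (cold cache): local + root + TLD + auth = 2 + 50 + 30 + 15 = 97 ms
Lookups 2..4 (TLD NS cached -> skip root; new domain -> still ask TLD and auth): local + TLD + auth = 2 + 30 + 15 = 47 ms each
Remaining 3 lookups: 3 * 47 = 141 ms
Total = 97 + 141 = 238 ms

238


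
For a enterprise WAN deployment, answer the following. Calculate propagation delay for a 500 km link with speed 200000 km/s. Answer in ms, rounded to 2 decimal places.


Given: distance = 500 km, speed = 200000 km/s
Delay = distance / speed = 500 / 200000 seconds
Delay in ms = 500 * 1000 / 200000
Delay = 2.5000 ms
Rounded to 2 dp = 2.50 ms

2.50


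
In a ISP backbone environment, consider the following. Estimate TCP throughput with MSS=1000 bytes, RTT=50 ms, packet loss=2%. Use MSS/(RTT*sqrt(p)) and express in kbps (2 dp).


Given: MSS = 1000 bytes, RTT = 50 ms, loss = 2%
RTT in seconds = 50 / 1000 = 0.05
Loss rate = 2% = 0.02
sqrt(loss) = sqrt(0.02) = 0.141421356237
Throughput (bytes/s) = 1000 / (0.05 * 0.141421356237) = 141421.3562
Throughput (kbps) = 141421.3562 * 8 / 1000 = 1131.370850 -> 1131.37 kbps (2 dp)

1131.37


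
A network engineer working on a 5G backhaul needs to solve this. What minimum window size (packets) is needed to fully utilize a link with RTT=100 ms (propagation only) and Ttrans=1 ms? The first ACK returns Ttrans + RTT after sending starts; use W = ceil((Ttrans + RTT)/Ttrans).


Given: Ttrans = 1 ms, RTT = 100 ms (= 2 * Tprop, Tprop = 50 ms)
Time until first ACK returns = Ttrans + RTT = 1 + 100 = 101 ms
Need W * Ttrans >= Ttrans + RTT  ->  W >= (Ttrans + RTT) / Ttrans
(Ttrans + RTT) / Ttrans = 101 / 1 = 101
W_min = ceil(101) = 101

101


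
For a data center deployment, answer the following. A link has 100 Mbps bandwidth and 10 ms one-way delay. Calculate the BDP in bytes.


Given: bandwidth = 100 Mbps, delay = 10 ms
BDP in bits = 100 * 10^6 * 10 / 1000
BDP in bits = 1000000
BDP in bytes = 1000000 / 8 = 125000

125000


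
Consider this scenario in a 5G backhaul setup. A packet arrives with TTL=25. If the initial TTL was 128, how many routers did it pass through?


Given: initial TTL = 128, received TTL = 25
Hops = initial TTL - received TTL
Hops = 128 - 25 = 103

103


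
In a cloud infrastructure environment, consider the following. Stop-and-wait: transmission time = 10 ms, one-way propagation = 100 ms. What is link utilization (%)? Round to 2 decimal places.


Given: Ttrans = 10 ms, Tprop = 100 ms
RTT = 2 * Tprop = 2 * 100 = 200 ms
U = Ttrans / (Ttrans + RTT)
U = 10 / (10 + 200)
U = 10 / 210 = 0.047619
U% = 4.76%

4.76


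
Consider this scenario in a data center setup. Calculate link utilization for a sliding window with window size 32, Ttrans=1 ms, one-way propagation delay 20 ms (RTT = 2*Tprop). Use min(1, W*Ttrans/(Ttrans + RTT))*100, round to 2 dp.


Given: W = 32, Ttrans = 1 ms, RTT = 40 ms (= 2 * Tprop, Tprop = 20 ms)
Cycle time = Ttrans + RTT = 1 + 40 = 41 ms (first packet sent until its ACK returns)
W * Ttrans = 32 * 1 = 32 ms of sending per cycle
W * Ttrans / (Ttrans + RTT) = 32 / 41 = 0.780488
U = min(1, 0.780488) = 0.780488
U% = 78.05%

78.05


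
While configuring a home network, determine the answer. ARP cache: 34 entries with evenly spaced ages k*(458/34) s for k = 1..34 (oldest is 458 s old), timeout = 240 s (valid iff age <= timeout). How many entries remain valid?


Ages are k * 458/34 s for k = 1..34 (spacing = 13.4706 s).
Entry k is valid iff k * 458/34 <= 240 iff k <= 34 * 240 / 458 = 17.8166
n_valid = floor(17.8166) = 17
(n_stale = 34 - 17 = 17)

17


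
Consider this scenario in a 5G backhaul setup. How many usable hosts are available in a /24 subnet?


Given: subnet mask /24
Host bits = 32 - 24 = 8
Total addresses = 2^8 = 256
Usable hosts = 256 - 2 (network + broadcast) = 254

254


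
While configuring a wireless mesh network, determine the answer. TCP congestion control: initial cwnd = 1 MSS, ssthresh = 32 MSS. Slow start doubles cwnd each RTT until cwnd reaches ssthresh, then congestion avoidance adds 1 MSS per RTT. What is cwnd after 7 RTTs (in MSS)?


RTT 0: cwnd = 1 MSS (initial)
RTT 1: cwnd = 2 MSS (slow start, doubled)
RTT 2: cwnd = 4 MSS (slow start, doubled)
RTT 3: cwnd = 8 MSS (slow start, doubled)
RTT 4: cwnd = 16 MSS (slow start, doubled)
RTT 5: cwnd = 32 MSS (slow start, doubled)
RTT 6: cwnd = 33 MSS (congestion avoidance, +1)
RTT 7: cwnd = 34 MSS (congestion avoidance, +1)

34


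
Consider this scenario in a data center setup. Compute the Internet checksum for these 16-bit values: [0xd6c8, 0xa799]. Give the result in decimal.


Given words: [0xd6c8, 0xa799]
Step 1: Sum all words
Raw sum = 54984 + 42905 = 97889
Step 2: Fold carry: (32353 + 1) = 32354
One's complement = ~32354 & 0xFFFF = 33181

33181


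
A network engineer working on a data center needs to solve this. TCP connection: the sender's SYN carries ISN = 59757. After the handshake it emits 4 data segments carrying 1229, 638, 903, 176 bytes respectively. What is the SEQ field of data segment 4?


The SYN occupies sequence number ISN = 59757, so the first data byte is ISN + 1 = 59758.
SEQ of data segment i = (ISN + 1) + sum of payload sizes of segments 1..i-1.
Segment 1: SEQ = 59758, payload = 1229 bytes
Segment 2: SEQ = 60987, payload = 638 bytes
Segment 3: SEQ = 61625, payload = 903 bytes
Segment 4: SEQ = 62528, payload = 176 bytes
SEQ of segment 4 = 59758 + 1229 + 638 + 903 = 62528

62528


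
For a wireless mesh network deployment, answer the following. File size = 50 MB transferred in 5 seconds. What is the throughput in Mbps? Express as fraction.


Given: file = 50 MB, time = 5 s
File in Mb = 50 * 8 = 400 Mb
Throughput = 400 / 5 Mbps
Throughput = 80 Mbps

80


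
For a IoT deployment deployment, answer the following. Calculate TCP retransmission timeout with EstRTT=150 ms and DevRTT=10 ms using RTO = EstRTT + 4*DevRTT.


Given: EstRTT = 150 ms, DevRTT = 10 ms
Timeout = EstRTT + 4 * DevRTT
4 * DevRTT = 4 * 10 = 40
Timeout = 150 + 40 = 190 ms

190


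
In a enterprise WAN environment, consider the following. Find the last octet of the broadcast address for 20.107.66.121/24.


Given: IP = 20.107.66.121, prefix = /24
Host bits = 32 - 24 = 8
Network last octet = 121 AND mask = 0
Host part size = 2^8 - 1 = 255
Broadcast last octet = 0 OR 255 = 255

255


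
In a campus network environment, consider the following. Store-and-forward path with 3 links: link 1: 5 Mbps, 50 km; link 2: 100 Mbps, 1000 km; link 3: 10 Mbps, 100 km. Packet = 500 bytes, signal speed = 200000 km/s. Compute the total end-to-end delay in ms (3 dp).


Packet = 500 bytes = 4000 bits. Store-and-forward: sum (t_trans + t_prop) per link.
Link 1: t_trans = 4000/(5*10^6) s = 0.8000 ms; t_prop = 50/200000 s = 0.2500 ms; subtotal = 1.0500 ms
Link 2: t_trans = 4000/(100*10^6) s = 0.0400 ms; t_prop = 1000/200000 s = 5.0000 ms; subtotal = 5.0400 ms
Link 3: t_trans = 4000/(10*10^6) s = 0.4000 ms; t_prop = 100/200000 s = 0.5000 ms; subtotal = 0.9000 ms
End-to-end = 1.0500 + 5.0400 + 0.9000 = 6.9900 ms -> 6.990 ms (3 dp)

6.990


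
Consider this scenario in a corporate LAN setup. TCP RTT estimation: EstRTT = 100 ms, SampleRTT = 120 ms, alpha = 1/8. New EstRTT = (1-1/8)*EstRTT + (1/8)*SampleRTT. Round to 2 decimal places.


Given: EstRTT = 100 ms, SampleRTT = 120 ms, alpha = 1/8
New EstRTT = (1 - alpha) * EstRTT + alpha * SampleRTT
(7/8) * 100 = 87.5
(1/8) * 120 = 15
New EstRTT = 87.5 + 15 = 102.5 ms -> 102.50 ms (2 dp)

102.50


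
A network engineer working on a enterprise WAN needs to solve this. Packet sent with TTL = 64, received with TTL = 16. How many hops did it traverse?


Given: initial TTL = 64, received TTL = 16
Hops = initial TTL - received TTL
Hops = 64 - 16 = 48

48


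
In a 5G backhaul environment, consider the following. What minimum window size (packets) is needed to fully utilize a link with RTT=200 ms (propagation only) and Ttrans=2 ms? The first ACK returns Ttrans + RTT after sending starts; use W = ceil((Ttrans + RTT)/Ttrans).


Given: Ttrans = 2 ms, RTT = 200 ms (= 2 * Tprop, Tprop = 100 ms)
Time until first ACK returns = Ttrans + RTT = 2 + 200 = 202 ms
Need W * Ttrans >= Ttrans + RTT  ->  W >= (Ttrans + RTT) / Ttrans
(Ttrans + RTT) / Ttrans = 202 / 2 = 101
W_min = ceil(101) = 101

101


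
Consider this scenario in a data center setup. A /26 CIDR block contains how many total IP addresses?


Given: CIDR prefix /26
Host bits = 32 - 26 = 6
Total addresses = 2^6 = 64

64


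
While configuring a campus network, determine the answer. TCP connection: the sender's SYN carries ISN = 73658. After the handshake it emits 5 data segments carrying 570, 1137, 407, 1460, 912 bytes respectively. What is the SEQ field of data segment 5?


The SYN occupies sequence number ISN = 73658, so the first data byte is ISN + 1 = 73659.
SEQ of data segment i = (ISN + 1) + sum of payload sizes of segments 1..i-1.
Segment 1: SEQ = 73659, payload = 570 bytes
Segment 2: SEQ = 74229, payload = 1137 bytes
Segment 3: SEQ = 75366, payload = 407 bytes
Segment 4: SEQ = 75773, payload = 1460 bytes
Segment 5: SEQ = 77233, payload = 912 bytes
SEQ of segment 5 = 73659 + 570 + 1137 + 407 + 1460 = 77233

77233


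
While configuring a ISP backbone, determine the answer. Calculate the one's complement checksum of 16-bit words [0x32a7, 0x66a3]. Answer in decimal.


Given words: [0x32a7, 0x66a3]
Step 1: Sum all words
Raw sum = 12967 + 26275 = 39242
One's complement = ~39242 & 0xFFFF = 26293

26293


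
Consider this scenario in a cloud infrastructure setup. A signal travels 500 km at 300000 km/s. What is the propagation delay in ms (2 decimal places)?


Given: distance = 500 km, speed = 300000 km/s
Delay = distance / speed = 500 / 300000 seconds
Delay in ms = 500 * 1000 / 300000
Delay = 1.6667 ms
Rounded to 2 dp = 1.67 ms

1.67


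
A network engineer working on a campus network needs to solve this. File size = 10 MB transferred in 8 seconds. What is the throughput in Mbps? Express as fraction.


Given: file = 10 MB, time = 8 s
File in Mb = 10 * 8 = 80 Mb
Throughput = 80 / 8 Mbps
Throughput = 10 Mbps

10


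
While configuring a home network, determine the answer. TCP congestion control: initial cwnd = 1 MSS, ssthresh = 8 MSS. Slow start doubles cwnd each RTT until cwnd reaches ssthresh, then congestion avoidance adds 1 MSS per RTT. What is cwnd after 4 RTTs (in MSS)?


RTT 0: cwnd = 1 MSS (initial)
RTT 1: cwnd = 2 MSS (slow start, doubled)
RTT 2: cwnd = 4 MSS (slow start, doubled)
RTT 3: cwnd = 8 MSS (slow start, doubled)
RTT 4: cwnd = 9 MSS (congestion avoidance, +1)

9


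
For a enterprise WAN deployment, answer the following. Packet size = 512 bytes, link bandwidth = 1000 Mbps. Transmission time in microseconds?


Given: packet = 512 bytes, bandwidth = 1000 Mbps
Packet in bits = 512 * 8 = 4096 bits
Bandwidth = 1000 * 10^6 = 1000000000 bps
Time = 4096 / 1000000000 seconds
Time in us = 4096 * 10^6 / 1000000000 = 4.096

4.096


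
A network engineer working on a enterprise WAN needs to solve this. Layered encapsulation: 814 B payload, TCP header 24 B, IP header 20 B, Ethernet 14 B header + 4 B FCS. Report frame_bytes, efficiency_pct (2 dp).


TCP segment = 814 + 24 = 838 B
IP packet = 838 + 20 = 858 B
Ethernet frame = 858 + 14 + 4 = 876 B
Efficiency = app / frame = 814 / 876 = 0.929224 = 92.9224% -> 92.92% (2 dp)

876, 92.92


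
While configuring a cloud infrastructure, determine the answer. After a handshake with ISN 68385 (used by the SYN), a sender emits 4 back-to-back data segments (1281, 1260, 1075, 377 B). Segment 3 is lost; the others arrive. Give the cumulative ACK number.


SYN uses sequence number 68385; first data byte = ISN + 1 = 68386.
Segment 1: SEQ = 68386, len = 1281 B, covers [68386, 69666]
Segment 2: SEQ = 69667, len = 1260 B, covers [69667, 70926]
Segment 3: SEQ = 70927, len = 1075 B, covers [70927, 72001] [LOST]
Segment 4: SEQ = 72002, len = 377 B, covers [72002, 72378]
In-order data received: bytes [68386, 70926] (segments 1..2).
Segment 3 missing -> gap begins at byte 70927; later segments buffered out of order.
Cumulative ACK = next expected in-order byte = 68386 + 1281 + 1260 = 70927

70927


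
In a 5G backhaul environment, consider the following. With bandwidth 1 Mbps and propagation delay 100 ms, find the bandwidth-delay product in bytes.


Given: bandwidth = 1 Mbps, delay = 100 ms
BDP in bits = 1 * 10^6 * 100 / 1000
BDP in bits = 100000
BDP in bytes = 100000 / 8 = 12500

12500


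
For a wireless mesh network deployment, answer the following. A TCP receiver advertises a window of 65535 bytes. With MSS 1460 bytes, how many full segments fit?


Given: RWND = 65535 bytes, MSS = 1460 bytes
Full segments = floor(RWND / MSS)
Full segments = floor(65535 / 1460)
Full segments = floor(44.887) = 44

44


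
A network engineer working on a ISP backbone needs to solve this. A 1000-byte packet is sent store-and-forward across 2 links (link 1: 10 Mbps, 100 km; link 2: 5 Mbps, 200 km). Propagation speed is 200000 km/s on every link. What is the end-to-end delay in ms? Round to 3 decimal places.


Packet = 1000 bytes = 8000 bits. Store-and-forward: sum (t_trans + t_prop) per link.
Link 1: t_trans = 8000/(10*10^6) s = 0.8000 ms; t_prop = 100/200000 s = 0.5000 ms; subtotal = 1.3000 ms
Link 2: t_trans = 8000/(5*10^6) s = 1.6000 ms; t_prop = 200/200000 s = 1.0000 ms; subtotal = 2.6000 ms
End-to-end = 1.3000 + 2.6000 = 3.9000 ms -> 3.900 ms (3 dp)

3.900


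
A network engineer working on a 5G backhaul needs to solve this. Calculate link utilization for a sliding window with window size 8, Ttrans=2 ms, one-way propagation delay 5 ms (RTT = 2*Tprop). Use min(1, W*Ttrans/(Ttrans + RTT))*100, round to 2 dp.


Given: W = 8, Ttrans = 2 ms, RTT = 10 ms (= 2 * Tprop, Tprop = 5 ms)
Cycle time = Ttrans + RTT = 2 + 10 = 12 ms (first packet sent until its ACK returns)
W * Ttrans = 8 * 2 = 16 ms of sending per cycle
W * Ttrans / (Ttrans + RTT) = 16 / 12 = 1.333333
U = min(1, 1.333333) = 1.000000
U% = 100.00%

100.00


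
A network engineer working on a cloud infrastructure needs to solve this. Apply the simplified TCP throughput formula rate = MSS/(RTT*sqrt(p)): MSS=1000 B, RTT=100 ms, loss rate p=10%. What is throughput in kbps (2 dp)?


Given: MSS = 1000 bytes, RTT = 100 ms, loss = 10%
RTT in seconds = 100 / 1000 = 0.1
Loss rate = 10% = 0.1
sqrt(loss) = sqrt(0.1) = 0.316227766017
Throughput (bytes/s) = 1000 / (0.1 * 0.316227766017) = 31622.7766
Throughput (kbps) = 31622.7766 * 8 / 1000 = 252.982213 -> 252.98 kbps (2 dp)

252.98


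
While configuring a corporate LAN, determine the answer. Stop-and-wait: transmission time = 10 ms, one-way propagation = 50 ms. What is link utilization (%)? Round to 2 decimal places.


Given: Ttrans = 10 ms, Tprop = 50 ms
RTT = 2 * Tprop = 2 * 50 = 100 ms
U = Ttrans / (Ttrans + RTT)
U = 10 / (10 + 100)
U = 10 / 110 = 0.090909
U% = 9.09%

9.09


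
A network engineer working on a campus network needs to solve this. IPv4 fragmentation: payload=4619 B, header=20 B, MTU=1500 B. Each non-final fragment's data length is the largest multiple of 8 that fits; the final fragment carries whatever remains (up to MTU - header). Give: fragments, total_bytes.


Max data per non-final fragment = floor((MTU - header)/8)*8 = floor((1500 - 20)/8)*8 = floor(1480/8)*8 = 1480 B
Final fragment needs no 8-byte alignment: it can carry up to MTU - header = 1480 B
Non-final fragments needed = ceil((payload - 1480) / 1480) = ceil(3139/1480) = ceil(2.1209) = 3
Number of fragments = 3 + 1 = 4
Fragment sizes (data): 3 * 1480 B + 179 B (last, 179 <= 1480 OK)
Total bytes sent = payload + n_frags * header = 4619 + 4*20 = 4619 + 80 = 4699 B

4, 4699


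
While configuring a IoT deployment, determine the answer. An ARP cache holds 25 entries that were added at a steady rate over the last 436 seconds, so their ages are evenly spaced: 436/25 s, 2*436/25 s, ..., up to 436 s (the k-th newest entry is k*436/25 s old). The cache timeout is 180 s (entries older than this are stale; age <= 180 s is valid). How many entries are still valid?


Ages are k * 436/25 s for k = 1..25 (spacing = 17.4400 s).
Entry k is valid iff k * 436/25 <= 180 iff k <= 25 * 180 / 436 = 10.3211
n_valid = floor(10.3211) = 10
(n_stale = 25 - 10 = 15)

10


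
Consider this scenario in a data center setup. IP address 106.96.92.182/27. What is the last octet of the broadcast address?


Given: IP = 106.96.92.182, prefix = /27
Host bits = 32 - 27 = 5
Network last octet = 182 AND mask = 160
Host part size = 2^5 - 1 = 31
Broadcast last octet = 160 OR 31 = 191

191


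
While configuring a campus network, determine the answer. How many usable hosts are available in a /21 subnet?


Given: subnet mask /21
Host bits = 32 - 21 = 11
Total addresses = 2^11 = 2048
Usable hosts = 2048 - 2 (network + broadcast) = 2046

2046


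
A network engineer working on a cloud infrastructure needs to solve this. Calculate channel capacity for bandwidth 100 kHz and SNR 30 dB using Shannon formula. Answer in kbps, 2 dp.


Given: B = 100 kHz, SNR = 30 dB
SNR linear = 10^(30/10) = 1000
1 + SNR = 1001
log2(1001) = 9.9672262588
C = 100 * 1000 * 9.9672262588 = 996722.6259 bps
C = 996.722626 kbps -> 996.72 kbps (2 dp)

996.72


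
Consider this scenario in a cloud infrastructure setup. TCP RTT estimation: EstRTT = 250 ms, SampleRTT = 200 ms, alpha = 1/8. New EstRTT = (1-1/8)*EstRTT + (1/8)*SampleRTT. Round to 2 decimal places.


Given: EstRTT = 250 ms, SampleRTT = 200 ms, alpha = 1/8
New EstRTT = (1 - alpha) * EstRTT + alpha * SampleRTT
(7/8) * 250 = 218.75
(1/8) * 200 = 25
New EstRTT = 218.75 + 25 = 243.75 ms -> 243.75 ms (2 dp)

243.75


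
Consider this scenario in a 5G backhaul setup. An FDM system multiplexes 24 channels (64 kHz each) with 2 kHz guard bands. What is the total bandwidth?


Given: 24 channels, 64 kHz each, guard = 2 kHz
Channel bandwidth = 24 * 64 = 1536 kHz
Guard bands = 23 gaps * 2 kHz = 46 kHz
Total = 1536 + 46 = 1582 kHz

1582


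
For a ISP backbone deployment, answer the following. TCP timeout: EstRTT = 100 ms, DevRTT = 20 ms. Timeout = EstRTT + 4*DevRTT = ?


Given: EstRTT = 100 ms, DevRTT = 20 ms
Timeout = EstRTT + 4 * DevRTT
4 * DevRTT = 4 * 20 = 80
Timeout = 100 + 80 = 180 ms

180


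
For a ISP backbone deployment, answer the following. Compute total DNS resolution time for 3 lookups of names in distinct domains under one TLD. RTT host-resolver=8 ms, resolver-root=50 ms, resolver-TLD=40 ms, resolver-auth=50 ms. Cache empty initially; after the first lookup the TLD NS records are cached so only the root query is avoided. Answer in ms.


Lookup 1 (cold cache): local + root + TLD + auth = 8 + 50 + 40 + 50 = 148 ms
Lookups 2..3 (TLD NS cached -> skip root; new domain -> still ask TLD and auth): local + TLD + auth = 8 + 40 + 50 = 98 ms each
Remaining 2 lookups: 2 * 98 = 196 ms
Total = 148 + 196 = 344 ms

344


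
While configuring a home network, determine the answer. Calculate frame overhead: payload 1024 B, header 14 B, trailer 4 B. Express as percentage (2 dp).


Given: payload = 1024 B, header = 14 B, trailer = 4 B
Overhead bytes = header + trailer = 14 + 4 = 18
Total frame = payload + overhead = 1024 + 18 = 1042
Overhead % = 18 / 1042 * 100 = 1.7274% -> 1.73% (2 dp)

1.73


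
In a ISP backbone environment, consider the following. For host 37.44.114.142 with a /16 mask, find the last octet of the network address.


Given: IP = 37.44.114.142, prefix = /16
Subnet mask = 255.255.0.0
Last octet of IP: 142
Last octet of mask: 0
Network last octet = 142 AND 0 = 0

0


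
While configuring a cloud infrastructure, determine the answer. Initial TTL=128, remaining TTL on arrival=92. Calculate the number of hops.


Given: initial TTL = 128, received TTL = 92
Hops = initial TTL - received TTL
Hops = 128 - 92 = 36

36


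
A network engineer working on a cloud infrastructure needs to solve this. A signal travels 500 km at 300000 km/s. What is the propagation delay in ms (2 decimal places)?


Given: distance = 500 km, speed = 300000 km/s
Delay = distance / speed = 500 / 300000 seconds
Delay in ms = 500 * 1000 / 300000
Delay = 1.6667 ms
Rounded to 2 dp = 1.67 ms

1.67


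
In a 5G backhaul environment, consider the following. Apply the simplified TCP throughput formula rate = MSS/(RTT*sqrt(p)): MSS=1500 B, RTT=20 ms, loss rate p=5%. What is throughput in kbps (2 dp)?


Given: MSS = 1500 bytes, RTT = 20 ms, loss = 5%
RTT in seconds = 20 / 1000 = 0.02
Loss rate = 5% = 0.05
sqrt(loss) = sqrt(0.05) = 0.223606797750
Throughput (bytes/s) = 1500 / (0.02 * 0.223606797750) = 335410.1966
Throughput (kbps) = 335410.1966 * 8 / 1000 = 2683.281573 -> 2683.28 kbps (2 dp)

2683.28


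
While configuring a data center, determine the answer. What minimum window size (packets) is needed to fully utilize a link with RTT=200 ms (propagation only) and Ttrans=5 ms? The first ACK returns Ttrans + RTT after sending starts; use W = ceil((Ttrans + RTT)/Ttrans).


Given: Ttrans = 5 ms, RTT = 200 ms (= 2 * Tprop, Tprop = 100 ms)
Time until first ACK returns = Ttrans + RTT = 5 + 200 = 205 ms
Need W * Ttrans >= Ttrans + RTT  ->  W >= (Ttrans + RTT) / Ttrans
(Ttrans + RTT) / Ttrans = 205 / 5 = 41
W_min = ceil(41) = 41

41


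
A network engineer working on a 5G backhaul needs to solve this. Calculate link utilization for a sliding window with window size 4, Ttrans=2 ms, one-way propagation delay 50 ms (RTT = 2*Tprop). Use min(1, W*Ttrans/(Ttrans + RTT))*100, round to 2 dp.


Given: W = 4, Ttrans = 2 ms, RTT = 100 ms (= 2 * Tprop, Tprop = 50 ms)
Cycle time = Ttrans + RTT = 2 + 100 = 102 ms (first packet sent until its ACK returns)
W * Ttrans = 4 * 2 = 8 ms of sending per cycle
W * Ttrans / (Ttrans + RTT) = 8 / 102 = 0.078431
U = min(1, 0.078431) = 0.078431
U% = 7.84%

7.84


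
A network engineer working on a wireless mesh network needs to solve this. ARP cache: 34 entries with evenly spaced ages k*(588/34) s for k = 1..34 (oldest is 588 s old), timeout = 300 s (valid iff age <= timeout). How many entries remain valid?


Ages are k * 588/34 s for k = 1..34 (spacing = 17.2941 s).
Entry k is valid iff k * 588/34 <= 300 iff k <= 34 * 300 / 588 = 17.3469
n_valid = floor(17.3469) = 17
(n_stale = 34 - 17 = 17)

17


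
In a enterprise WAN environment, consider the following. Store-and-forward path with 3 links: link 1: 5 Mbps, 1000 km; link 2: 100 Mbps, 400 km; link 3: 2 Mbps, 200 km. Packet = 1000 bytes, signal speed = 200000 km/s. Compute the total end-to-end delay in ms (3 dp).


Packet = 1000 bytes = 8000 bits. Store-and-forward: sum (t_trans + t_prop) per link.
Link 1: t_trans = 8000/(5*10^6) s = 1.6000 ms; t_prop = 1000/200000 s = 5.0000 ms; subtotal = 6.6000 ms
Link 2: t_trans = 8000/(100*10^6) s = 0.0800 ms; t_prop = 400/200000 s = 2.0000 ms; subtotal = 2.0800 ms
Link 3: t_trans = 8000/(2*10^6) s = 4.0000 ms; t_prop = 200/200000 s = 1.0000 ms; subtotal = 5.0000 ms
End-to-end = 6.6000 + 2.0800 + 5.0000 = 13.6800 ms -> 13.680 ms (3 dp)

13.680
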